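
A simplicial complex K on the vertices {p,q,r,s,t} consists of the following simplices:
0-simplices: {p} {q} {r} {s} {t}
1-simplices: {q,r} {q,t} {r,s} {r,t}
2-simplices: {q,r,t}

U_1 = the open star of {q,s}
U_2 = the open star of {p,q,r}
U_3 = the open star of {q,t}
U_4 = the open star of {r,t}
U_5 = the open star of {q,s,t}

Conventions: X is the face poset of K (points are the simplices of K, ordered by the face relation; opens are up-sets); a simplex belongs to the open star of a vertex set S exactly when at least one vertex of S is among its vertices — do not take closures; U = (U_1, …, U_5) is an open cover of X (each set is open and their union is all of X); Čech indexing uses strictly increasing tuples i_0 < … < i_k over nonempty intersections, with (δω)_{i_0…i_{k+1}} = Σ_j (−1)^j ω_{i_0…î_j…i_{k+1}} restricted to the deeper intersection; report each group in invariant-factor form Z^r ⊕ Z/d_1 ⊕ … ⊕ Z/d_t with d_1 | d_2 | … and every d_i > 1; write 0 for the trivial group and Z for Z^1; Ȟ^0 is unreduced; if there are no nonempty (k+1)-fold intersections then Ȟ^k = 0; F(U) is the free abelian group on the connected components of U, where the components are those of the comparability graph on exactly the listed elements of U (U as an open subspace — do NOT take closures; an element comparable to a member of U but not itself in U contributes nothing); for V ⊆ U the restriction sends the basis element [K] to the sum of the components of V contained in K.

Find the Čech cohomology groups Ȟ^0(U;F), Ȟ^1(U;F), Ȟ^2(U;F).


nonempty intersections:
  U1={{q},{s},{q,r},{q,t},{r,s},{q,r,t}} U2={{p},{q},{r},{q,r},{q,t},{r,s},{r,t},{q,r,t}} U3={{q},{t},{q,r},{q,t},{r,t},{q,r,t}} U4={{r},{t},{q,r},{q,t},{r,s},{r,t},{q,r,t}} U5={{q},{s},{t},{q,r},{q,t},{r,s},{r,t},{q,r,t}}
  U12={{q},{q,r},{q,t},{r,s},{q,r,t}} U13={{q},{q,r},{q,t},{q,r,t}} U14={{q,r},{q,t},{r,s},{q,r,t}} U15={{q},{s},{q,r},{q,t},{r,s},{q,r,t}} U23={{q},{q,r},{q,t},{r,t},{q,r,t}} U24={{r},{q,r},{q,t},{r,s},{r,t},{q,r,t}} U25={{q},{q,r},{q,t},{r,s},{r,t},{q,r,t}} U34={{t},{q,r},{q,t},{r,t},{q,r,t}} U35={{q},{t},{q,r},{q,t},{r,t},{q,r,t}} U45={{t},{q,r},{q,t},{r,s},{r,t},{q,r,t}}
  U123={{q},{q,r},{q,t},{q,r,t}} U124={{q,r},{q,t},{r,s},{q,r,t}} U125={{q},{q,r},{q,t},{r,s},{q,r,t}} U134={{q,r},{q,t},{q,r,t}} U135={{q},{q,r},{q,t},{q,r,t}} U145={{q,r},{q,t},{r,s},{q,r,t}} U234={{q,r},{q,t},{r,t},{q,r,t}} U235={{q},{q,r},{q,t},{r,t},{q,r,t}} U245={{q,r},{q,t},{r,s},{r,t},{q,r,t}} U345={{t},{q,r},{q,t},{r,t},{q,r,t}}
  U1234={{q,r},{q,t},{q,r,t}} U1235={{q},{q,r},{q,t},{q,r,t}} U1245={{q,r},{q,t},{r,s},{q,r,t}} U1345={{q,r},{q,t},{q,r,t}} U2345={{q,r},{q,t},{r,t},{q,r,t}}
  U12345={{q,r},{q,t},{q,r,t}}
components per intersection:
  U1: {{q},{q,r},{q,t},{q,r,t}} {{s},{r,s}}
  U2: {{p}} {{q},{r},{q,r},{q,t},{r,s},{r,t},{q,r,t}}
  U3: {{q},{t},{q,r},{q,t},{r,t},{q,r,t}}
  U4: {{r},{t},{q,r},{q,t},{r,s},{r,t},{q,r,t}}
  U5: {{q},{t},{q,r},{q,t},{r,t},{q,r,t}} {{s},{r,s}}
  U12: {{q},{q,r},{q,t},{q,r,t}} {{r,s}}
  U13: {{q},{q,r},{q,t},{q,r,t}}
  U14: {{q,r},{q,t},{q,r,t}} {{r,s}}
  U15: {{q},{q,r},{q,t},{q,r,t}} {{s},{r,s}}
  U23: {{q},{q,r},{q,t},{r,t},{q,r,t}}
  U24: {{r},{q,r},{q,t},{r,s},{r,t},{q,r,t}}
  U25: {{q},{q,r},{q,t},{r,t},{q,r,t}} {{r,s}}
  U34: {{t},{q,r},{q,t},{r,t},{q,r,t}}
  U35: {{q},{t},{q,r},{q,t},{r,t},{q,r,t}}
  U45: {{t},{q,r},{q,t},{r,t},{q,r,t}} {{r,s}}
  U123: {{q},{q,r},{q,t},{q,r,t}}
  U124: {{q,r},{q,t},{q,r,t}} {{r,s}}
  U125: {{q},{q,r},{q,t},{q,r,t}} {{r,s}}
  U134: {{q,r},{q,t},{q,r,t}}
  U135: {{q},{q,r},{q,t},{q,r,t}}
  U145: {{q,r},{q,t},{q,r,t}} {{r,s}}
  U234: {{q,r},{q,t},{r,t},{q,r,t}}
  U235: {{q},{q,r},{q,t},{r,t},{q,r,t}}
  U245: {{q,r},{q,t},{r,t},{q,r,t}} {{r,s}}
  U345: {{t},{q,r},{q,t},{r,t},{q,r,t}}
  U1234: {{q,r},{q,t},{q,r,t}}
  U1235: {{q},{q,r},{q,t},{q,r,t}}
  U1245: {{q,r},{q,t},{q,r,t}} {{r,s}}
  U1345: {{q,r},{q,t},{q,r,t}}
  U2345: {{q,r},{q,t},{r,t},{q,r,t}}
  U12345: {{q,r},{q,t},{q,r,t}}
C dims 8,15,14,6; δ0: rk 6, SNF 1^6; δ1: rk 9, SNF 1^9; δ2: rk 5, SNF 1^5
Ȟ^0: (8−6)−0=2 ⇒ Z^2
Ȟ^1: (15−9)−6=0 ⇒ 0
Ȟ^2: (14−5)−9=0 ⇒ 0

Ȟ^0 = Z^2,  Ȟ^1 = 0,  Ȟ^2 = 0


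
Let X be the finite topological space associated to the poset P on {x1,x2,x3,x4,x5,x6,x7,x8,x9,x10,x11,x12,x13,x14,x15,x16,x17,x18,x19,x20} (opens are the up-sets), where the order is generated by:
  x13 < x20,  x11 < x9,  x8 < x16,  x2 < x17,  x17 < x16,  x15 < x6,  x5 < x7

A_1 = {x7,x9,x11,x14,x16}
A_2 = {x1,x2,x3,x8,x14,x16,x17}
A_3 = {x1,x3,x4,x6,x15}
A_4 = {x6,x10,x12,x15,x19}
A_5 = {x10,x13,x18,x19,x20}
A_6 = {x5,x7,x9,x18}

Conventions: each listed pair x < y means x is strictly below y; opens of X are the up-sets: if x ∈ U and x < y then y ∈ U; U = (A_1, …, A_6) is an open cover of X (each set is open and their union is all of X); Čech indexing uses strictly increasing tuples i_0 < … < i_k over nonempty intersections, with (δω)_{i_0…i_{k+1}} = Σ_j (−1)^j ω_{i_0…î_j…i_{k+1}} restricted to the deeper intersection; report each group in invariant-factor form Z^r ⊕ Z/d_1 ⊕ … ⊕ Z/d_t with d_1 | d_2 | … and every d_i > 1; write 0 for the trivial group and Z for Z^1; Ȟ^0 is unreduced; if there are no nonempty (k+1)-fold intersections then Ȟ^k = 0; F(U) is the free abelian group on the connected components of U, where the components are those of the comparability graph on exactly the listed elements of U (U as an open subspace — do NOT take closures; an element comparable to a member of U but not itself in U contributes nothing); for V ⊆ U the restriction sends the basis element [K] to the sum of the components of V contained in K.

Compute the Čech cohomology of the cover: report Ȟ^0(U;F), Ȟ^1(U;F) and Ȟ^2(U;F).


nonempty overlaps:
  A12={x14,x16} A16={x7,x9} A23={x1,x3} A34={x6,x15} A45={x10,x19} A56={x18}
components per intersection:
  A1: {x7} {x9,x11} {x14} {x16}
  A2: {x1} {x2,x8,x16,x17} {x3} {x14}
  A3: {x1} {x3} {x4} {x6,x15}
  A4: {x6,x15} {x10} {x12} {x19}
  A5: {x10} {x13,x20} {x18} {x19}
  A6: {x5,x7} {x9} {x18}
  A12: {x14} {x16}
  A16: {x7} {x9}
  A23: {x1} {x3}
  A34: {x6,x15}
  A45: {x10} {x19}
  A56: {x18}
C dims 23,10; δ0: rk 10, SNF 1^10
degree 0: 23−10−0 = 13 → Ȟ^0 ≅ Z^13
degree 1: 10−0−10 = 0 → Ȟ^1 ≅ 0
degree 2: 0−0−0 = 0 → Ȟ^2 ≅ 0

Ȟ^0(U;F) ≅ Z^13, Ȟ^1(U;F) ≅ 0, Ȟ^2(U;F) ≅ 0


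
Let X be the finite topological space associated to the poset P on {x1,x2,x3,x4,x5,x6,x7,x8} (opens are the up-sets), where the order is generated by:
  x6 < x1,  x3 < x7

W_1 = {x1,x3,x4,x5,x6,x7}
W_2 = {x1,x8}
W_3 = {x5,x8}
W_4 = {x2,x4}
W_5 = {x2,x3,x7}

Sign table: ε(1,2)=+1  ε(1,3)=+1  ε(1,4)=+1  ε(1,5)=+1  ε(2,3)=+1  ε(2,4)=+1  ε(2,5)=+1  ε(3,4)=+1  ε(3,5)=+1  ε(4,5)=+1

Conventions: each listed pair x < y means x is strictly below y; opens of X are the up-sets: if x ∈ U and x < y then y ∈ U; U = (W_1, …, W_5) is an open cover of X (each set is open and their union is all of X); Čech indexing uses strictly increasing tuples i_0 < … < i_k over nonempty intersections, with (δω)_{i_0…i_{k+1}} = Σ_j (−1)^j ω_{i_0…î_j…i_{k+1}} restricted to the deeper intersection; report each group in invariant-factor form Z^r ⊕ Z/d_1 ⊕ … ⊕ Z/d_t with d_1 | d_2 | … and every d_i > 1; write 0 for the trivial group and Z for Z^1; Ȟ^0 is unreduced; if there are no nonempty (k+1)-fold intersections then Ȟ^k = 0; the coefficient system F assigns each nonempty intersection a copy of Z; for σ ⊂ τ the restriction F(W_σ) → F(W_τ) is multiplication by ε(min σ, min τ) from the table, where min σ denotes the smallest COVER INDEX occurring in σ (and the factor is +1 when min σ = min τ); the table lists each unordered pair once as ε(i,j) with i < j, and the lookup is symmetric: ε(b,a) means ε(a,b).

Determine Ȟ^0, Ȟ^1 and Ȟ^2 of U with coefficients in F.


Ȟ^0 = Z, Ȟ^1 = Z^2 and Ȟ^2 = 0

nonempty overlaps:
  W12={x1} W13={x5} W14={x4} W15={x3,x7} W23={x8} W45={x2}
C dims 5,6; δ0: rk 4, SNF 1^4
degree 0: 5−4−0 = 1 → Ȟ^0 ≅ Z
degree 1: 6−0−4 = 2 → Ȟ^1 ≅ Z^2
degree 2: 0−0−0 = 0 → Ȟ^2 ≅ 0


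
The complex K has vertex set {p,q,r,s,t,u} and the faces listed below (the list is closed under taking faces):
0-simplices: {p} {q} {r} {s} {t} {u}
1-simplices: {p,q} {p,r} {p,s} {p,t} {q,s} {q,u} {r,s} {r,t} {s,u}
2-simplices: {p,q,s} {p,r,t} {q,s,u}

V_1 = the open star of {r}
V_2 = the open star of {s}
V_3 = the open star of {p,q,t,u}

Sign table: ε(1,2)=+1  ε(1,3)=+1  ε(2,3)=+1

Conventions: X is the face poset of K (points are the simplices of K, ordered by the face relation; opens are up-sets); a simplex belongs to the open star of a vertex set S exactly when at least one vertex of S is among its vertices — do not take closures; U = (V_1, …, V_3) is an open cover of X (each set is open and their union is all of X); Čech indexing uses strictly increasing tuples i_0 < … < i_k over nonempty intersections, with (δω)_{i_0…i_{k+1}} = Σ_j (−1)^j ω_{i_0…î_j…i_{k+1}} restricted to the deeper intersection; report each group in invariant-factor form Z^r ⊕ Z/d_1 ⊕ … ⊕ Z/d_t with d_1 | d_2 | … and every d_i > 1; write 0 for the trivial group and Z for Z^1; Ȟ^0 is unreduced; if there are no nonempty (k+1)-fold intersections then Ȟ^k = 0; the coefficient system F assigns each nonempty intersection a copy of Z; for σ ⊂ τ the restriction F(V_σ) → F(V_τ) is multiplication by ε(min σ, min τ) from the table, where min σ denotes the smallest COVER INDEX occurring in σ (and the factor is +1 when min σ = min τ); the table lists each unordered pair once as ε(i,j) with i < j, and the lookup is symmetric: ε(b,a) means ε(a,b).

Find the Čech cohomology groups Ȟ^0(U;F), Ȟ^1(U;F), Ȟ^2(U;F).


Ȟ^0 ≅ Z, Ȟ^1 ≅ Z, Ȟ^2 ≅ 0

nerve of the cover:
  V1={{r},{p,r},{r,s},{r,t},{p,r,t}} V2={{s},{p,s},{q,s},{r,s},{s,u},{p,q,s},{q,s,u}} V3={{p},{q},{t},{u},{p,q},{p,r},{p,s},{p,t},{q,s},{q,u},{r,t},{s,u},{p,q,s},{p,r,t},{q,s,u}}
  V12={{r,s}} V13={{p,r},{r,t},{p,r,t}} V23={{p,s},{q,s},{s,u},{p,q,s},{q,s,u}}
C dims 3,3; δ0: rk 2, SNF 1^2
Ȟ^0 = (3 − 2) − 0 = 1, so Ȟ^0 ≅ Z
Ȟ^1 = (3 − 0) − 2 = 1, so Ȟ^1 ≅ Z
Ȟ^2 = (0 − 0) − 0 = 0, so Ȟ^2 ≅ 0


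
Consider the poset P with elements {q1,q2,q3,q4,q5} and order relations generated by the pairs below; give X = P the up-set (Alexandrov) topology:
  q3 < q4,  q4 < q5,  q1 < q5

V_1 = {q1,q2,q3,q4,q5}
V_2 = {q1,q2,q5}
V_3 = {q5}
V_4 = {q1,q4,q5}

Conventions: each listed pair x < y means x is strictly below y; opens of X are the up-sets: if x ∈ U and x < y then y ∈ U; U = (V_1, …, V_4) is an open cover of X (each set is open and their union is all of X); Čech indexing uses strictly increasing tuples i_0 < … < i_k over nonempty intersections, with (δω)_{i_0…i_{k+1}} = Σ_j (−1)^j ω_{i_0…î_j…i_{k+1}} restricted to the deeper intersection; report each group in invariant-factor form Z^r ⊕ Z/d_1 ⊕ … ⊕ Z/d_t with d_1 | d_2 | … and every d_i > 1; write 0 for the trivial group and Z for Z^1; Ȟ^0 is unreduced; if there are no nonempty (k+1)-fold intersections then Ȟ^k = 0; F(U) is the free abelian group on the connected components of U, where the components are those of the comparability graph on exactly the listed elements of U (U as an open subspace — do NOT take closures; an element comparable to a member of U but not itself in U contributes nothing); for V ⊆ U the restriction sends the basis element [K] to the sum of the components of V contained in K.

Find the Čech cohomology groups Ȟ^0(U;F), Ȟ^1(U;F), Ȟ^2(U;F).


cover nerve:
  V12={q1,q2,q5} V13={q5} V14={q1,q4,q5} V23={q5} V24={q1,q5} V34={q5}
  V123={q5} V124={q1,q5} V134={q5} V234={q5}
  V1234={q5}
components per intersection:
  V1: {q1,q3,q4,q5} {q2}
  V2: {q1,q5} {q2}
  V3: {q5}
  V4: {q1,q4,q5}
  V12: {q1,q5} {q2}
  V13: {q5}
  V14: {q1,q4,q5}
  V23: {q5}
  V24: {q1,q5}
  V34: {q5}
  V123: {q5}
  V124: {q1,q5}
  V134: {q5}
  V234: {q5}
  V1234: {q5}
C dims 6,7,4,1; δ0: rk 4, SNF 1^4; δ1: rk 3, SNF 1^3; δ2: rk 1, SNF 1^1
Ȟ^0: (6−4)−0=2 ⇒ Z^2
Ȟ^1: (7−3)−4=0 ⇒ 0
Ȟ^2: (4−1)−3=0 ⇒ 0

Ȟ^0 ≅ Z^2, Ȟ^1 ≅ 0 and Ȟ^2 ≅ 0


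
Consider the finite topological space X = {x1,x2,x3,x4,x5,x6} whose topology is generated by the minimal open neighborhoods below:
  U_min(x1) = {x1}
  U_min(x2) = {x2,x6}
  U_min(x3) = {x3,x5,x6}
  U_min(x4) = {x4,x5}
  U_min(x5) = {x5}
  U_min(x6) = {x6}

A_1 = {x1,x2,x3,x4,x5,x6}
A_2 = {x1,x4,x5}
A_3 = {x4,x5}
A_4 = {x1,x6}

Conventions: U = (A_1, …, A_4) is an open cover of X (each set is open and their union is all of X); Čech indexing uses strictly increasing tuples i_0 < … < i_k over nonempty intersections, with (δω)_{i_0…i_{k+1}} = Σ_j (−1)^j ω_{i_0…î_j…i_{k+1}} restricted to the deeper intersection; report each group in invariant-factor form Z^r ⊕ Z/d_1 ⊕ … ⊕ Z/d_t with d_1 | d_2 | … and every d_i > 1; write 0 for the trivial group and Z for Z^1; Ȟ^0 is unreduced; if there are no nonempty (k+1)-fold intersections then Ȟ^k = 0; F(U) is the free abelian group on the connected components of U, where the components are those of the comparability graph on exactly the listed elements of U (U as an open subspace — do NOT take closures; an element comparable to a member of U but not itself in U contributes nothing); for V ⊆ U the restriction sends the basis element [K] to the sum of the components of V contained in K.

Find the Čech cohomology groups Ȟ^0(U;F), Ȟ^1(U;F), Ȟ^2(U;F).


Ȟ^0(U;F) ≅ Z^2; Ȟ^1(U;F) ≅ 0; Ȟ^2(U;F) ≅ 0

cover nerve:
  A12={x1,x4,x5} A13={x4,x5} A14={x1,x6} A23={x4,x5} A24={x1}
  A123={x4,x5} A124={x1}
components per intersection:
  A1: {x1} {x2,x3,x4,x5,x6}
  A2: {x1} {x4,x5}
  A3: {x4,x5}
  A4: {x1} {x6}
  A12: {x1} {x4,x5}
  A13: {x4,x5}
  A14: {x1} {x6}
  A23: {x4,x5}
  A24: {x1}
  A123: {x4,x5}
  A124: {x1}
C dims 7,7,2; δ0: rk 5, SNF 1^5; δ1: rk 2, SNF 1^2
Ȟ^0: (7−5)−0=2 ⇒ Z^2
Ȟ^1: (7−2)−5=0 ⇒ 0
Ȟ^2: (2−0)−2=0 ⇒ 0


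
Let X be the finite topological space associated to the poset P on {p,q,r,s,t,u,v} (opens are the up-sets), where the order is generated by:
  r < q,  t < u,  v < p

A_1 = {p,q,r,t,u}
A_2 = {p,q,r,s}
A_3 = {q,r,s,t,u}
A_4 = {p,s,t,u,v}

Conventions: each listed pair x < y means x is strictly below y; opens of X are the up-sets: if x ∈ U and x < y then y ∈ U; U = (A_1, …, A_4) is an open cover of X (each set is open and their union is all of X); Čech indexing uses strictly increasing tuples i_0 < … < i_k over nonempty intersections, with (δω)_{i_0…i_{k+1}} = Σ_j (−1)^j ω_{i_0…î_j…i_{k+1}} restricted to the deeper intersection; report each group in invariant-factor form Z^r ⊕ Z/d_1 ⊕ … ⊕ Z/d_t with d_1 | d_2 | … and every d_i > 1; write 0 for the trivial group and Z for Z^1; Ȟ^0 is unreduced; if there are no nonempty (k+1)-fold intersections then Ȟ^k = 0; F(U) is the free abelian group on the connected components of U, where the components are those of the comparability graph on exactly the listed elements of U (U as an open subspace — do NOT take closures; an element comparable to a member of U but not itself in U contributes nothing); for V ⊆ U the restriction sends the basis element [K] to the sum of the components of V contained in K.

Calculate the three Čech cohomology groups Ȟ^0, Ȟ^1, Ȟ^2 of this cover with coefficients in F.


Ȟ^0(U;F) ≅ Z^4, Ȟ^1(U;F) ≅ 0 and Ȟ^2(U;F) ≅ 0

cover nerve:
  A12={p,q,r} A13={q,r,t,u} A14={p,t,u} A23={q,r,s} A24={p,s} A34={s,t,u}
  A123={q,r} A124={p} A134={t,u} A234={s}
components per intersection:
  A1: {p} {q,r} {t,u}
  A2: {p} {q,r} {s}
  A3: {q,r} {s} {t,u}
  A4: {p,v} {s} {t,u}
  A12: {p} {q,r}
  A13: {q,r} {t,u}
  A14: {p} {t,u}
  A23: {q,r} {s}
  A24: {p} {s}
  A34: {s} {t,u}
  A123: {q,r}
  A124: {p}
  A134: {t,u}
  A234: {s}
C dims 12,12,4; δ0: rk 8, SNF 1^8; δ1: rk 4, SNF 1^4
Ȟ^0: (12−8)−0=4 ⇒ Z^4
Ȟ^1: (12−4)−8=0 ⇒ 0
Ȟ^2: (4−0)−4=0 ⇒ 0


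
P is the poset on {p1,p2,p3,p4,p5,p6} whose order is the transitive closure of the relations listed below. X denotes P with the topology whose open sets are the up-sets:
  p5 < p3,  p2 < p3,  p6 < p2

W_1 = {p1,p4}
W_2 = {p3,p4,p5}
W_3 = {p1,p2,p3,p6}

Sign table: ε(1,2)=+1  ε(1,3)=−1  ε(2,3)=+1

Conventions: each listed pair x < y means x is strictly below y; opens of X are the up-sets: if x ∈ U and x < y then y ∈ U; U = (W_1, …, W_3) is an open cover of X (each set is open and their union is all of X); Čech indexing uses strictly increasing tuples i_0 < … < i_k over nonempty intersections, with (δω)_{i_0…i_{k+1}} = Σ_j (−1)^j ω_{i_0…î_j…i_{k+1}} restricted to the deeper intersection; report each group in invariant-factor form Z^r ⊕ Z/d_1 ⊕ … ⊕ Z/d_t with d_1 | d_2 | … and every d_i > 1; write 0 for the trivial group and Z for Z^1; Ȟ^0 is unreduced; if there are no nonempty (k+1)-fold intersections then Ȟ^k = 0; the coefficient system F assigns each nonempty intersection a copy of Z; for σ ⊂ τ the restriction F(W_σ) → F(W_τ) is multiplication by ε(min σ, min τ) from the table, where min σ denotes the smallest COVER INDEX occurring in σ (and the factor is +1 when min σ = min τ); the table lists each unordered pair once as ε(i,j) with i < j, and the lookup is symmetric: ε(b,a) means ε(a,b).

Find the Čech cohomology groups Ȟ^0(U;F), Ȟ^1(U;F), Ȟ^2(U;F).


Ȟ^0(U;F) ≅ 0, Ȟ^1(U;F) ≅ Z/2, Ȟ^2(U;F) ≅ 0

cover nerve:
  W12={p4} W13={p1} W23={p3}
C dims 3,3; δ0: rk 3, SNF 1^2·2
Ȟ^0: (3−3)−0=0 ⇒ 0
Ȟ^1: (3−0)−3=0 plus torsion [2] ⇒ Z/2
Ȟ^2: (0−0)−0=0 ⇒ 0


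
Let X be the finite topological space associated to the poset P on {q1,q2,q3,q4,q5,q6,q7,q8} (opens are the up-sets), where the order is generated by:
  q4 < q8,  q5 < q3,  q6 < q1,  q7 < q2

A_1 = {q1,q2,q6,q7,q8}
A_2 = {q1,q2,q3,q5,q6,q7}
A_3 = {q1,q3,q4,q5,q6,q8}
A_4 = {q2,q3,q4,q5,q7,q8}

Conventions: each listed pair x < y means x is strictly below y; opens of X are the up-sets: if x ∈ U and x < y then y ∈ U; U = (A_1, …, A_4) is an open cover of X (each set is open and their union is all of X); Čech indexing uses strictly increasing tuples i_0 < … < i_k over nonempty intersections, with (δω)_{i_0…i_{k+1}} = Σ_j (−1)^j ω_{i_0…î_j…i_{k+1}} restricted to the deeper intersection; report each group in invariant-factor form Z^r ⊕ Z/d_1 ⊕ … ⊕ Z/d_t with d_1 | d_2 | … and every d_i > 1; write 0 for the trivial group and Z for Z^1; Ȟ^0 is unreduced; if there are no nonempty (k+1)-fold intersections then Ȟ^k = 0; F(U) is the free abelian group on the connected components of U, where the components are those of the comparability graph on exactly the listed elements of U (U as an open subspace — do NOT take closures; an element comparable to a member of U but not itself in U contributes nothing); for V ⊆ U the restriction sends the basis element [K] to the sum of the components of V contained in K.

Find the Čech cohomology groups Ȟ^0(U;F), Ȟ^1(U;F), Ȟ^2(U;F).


Ȟ^0 ≅ Z^4; Ȟ^1 ≅ 0; Ȟ^2 ≅ 0

nerve simplices:
  A12={q1,q2,q6,q7} A13={q1,q6,q8} A14={q2,q7,q8} A23={q1,q3,q5,q6} A24={q2,q3,q5,q7} A34={q3,q4,q5,q8}
  A123={q1,q6} A124={q2,q7} A134={q8} A234={q3,q5}
components per intersection:
  A1: {q1,q6} {q2,q7} {q8}
  A2: {q1,q6} {q2,q7} {q3,q5}
  A3: {q1,q6} {q3,q5} {q4,q8}
  A4: {q2,q7} {q3,q5} {q4,q8}
  A12: {q1,q6} {q2,q7}
  A13: {q1,q6} {q8}
  A14: {q2,q7} {q8}
  A23: {q1,q6} {q3,q5}
  A24: {q2,q7} {q3,q5}
  A34: {q3,q5} {q4,q8}
  A123: {q1,q6}
  A124: {q2,q7}
  A134: {q8}
  A234: {q3,q5}
C dims 12,12,4; δ0: rk 8, SNF 1^8; δ1: rk 4, SNF 1^4
degree 0: 12−8−0 = 4 → Ȟ^0 ≅ Z^4
degree 1: 12−4−8 = 0 → Ȟ^1 ≅ 0
degree 2: 4−0−4 = 0 → Ȟ^2 ≅ 0


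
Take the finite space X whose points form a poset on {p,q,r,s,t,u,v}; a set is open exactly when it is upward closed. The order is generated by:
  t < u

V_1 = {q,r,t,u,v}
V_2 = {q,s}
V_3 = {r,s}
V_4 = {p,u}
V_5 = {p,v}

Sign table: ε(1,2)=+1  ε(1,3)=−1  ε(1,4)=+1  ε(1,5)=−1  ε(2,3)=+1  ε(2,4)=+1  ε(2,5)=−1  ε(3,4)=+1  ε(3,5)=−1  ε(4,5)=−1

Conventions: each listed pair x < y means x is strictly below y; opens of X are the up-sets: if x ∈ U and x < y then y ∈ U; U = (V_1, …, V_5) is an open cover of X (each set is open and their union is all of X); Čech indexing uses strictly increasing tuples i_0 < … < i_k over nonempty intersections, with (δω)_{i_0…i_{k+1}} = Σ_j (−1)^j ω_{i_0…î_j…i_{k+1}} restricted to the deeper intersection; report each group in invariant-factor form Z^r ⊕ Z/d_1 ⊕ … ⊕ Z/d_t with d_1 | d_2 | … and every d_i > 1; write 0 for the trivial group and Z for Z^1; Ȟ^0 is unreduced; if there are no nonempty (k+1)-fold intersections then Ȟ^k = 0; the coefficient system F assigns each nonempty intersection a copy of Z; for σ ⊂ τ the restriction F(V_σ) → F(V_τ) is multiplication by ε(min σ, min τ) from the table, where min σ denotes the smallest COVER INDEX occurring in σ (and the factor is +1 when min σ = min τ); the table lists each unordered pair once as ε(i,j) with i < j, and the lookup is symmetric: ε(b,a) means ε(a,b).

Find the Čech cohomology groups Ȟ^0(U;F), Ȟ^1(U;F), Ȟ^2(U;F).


Ȟ^0 = 0; Ȟ^1 = Z ⊕ Z/2; Ȟ^2 = 0

nonempty overlaps:
  V12={q} V13={r} V14={u} V15={v} V23={s} V45={p}
C dims 5,6; δ0: rk 5, SNF 1^4·2
degree 0: 5−5−0 = 0 → Ȟ^0 ≅ 0
degree 1: 6−0−5 = 1 plus torsion [2] → Ȟ^1 ≅ Z ⊕ Z/2
degree 2: 0−0−0 = 0 → Ȟ^2 ≅ 0


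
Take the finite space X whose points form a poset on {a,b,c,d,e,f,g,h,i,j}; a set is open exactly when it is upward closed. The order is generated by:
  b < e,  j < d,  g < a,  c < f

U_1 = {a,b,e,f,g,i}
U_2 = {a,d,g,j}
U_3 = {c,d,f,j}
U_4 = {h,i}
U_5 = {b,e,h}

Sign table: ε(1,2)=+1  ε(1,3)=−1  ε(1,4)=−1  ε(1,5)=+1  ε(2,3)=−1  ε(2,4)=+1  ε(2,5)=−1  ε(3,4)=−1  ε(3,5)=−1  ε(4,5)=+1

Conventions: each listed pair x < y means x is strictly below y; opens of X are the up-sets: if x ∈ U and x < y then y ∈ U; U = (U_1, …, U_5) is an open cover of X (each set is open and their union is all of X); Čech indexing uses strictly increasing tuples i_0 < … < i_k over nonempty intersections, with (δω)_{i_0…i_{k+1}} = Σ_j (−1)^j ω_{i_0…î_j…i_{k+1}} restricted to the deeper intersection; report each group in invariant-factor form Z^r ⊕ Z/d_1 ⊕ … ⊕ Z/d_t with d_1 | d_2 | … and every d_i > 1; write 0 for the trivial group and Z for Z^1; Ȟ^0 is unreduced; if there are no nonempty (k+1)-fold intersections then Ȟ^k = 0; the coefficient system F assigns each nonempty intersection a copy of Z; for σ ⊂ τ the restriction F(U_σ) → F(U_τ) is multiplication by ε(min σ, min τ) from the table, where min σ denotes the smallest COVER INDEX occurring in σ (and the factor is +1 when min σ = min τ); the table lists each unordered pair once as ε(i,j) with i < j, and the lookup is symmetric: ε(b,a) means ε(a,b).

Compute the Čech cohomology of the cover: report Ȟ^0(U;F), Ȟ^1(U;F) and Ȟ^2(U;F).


Ȟ^0(U;F) ≅ 0, Ȟ^1(U;F) ≅ Z ⊕ Z/2, Ȟ^2(U;F) ≅ 0

nerve of the cover:
  U12={a,g} U13={f} U14={i} U15={b,e} U23={d,j} U45={h}
C dims 5,6; δ0: rk 5, SNF 1^4·2
Ȟ^0 = (5 − 5) − 0 = 0, so Ȟ^0 ≅ 0
Ȟ^1 = (6 − 0) − 5 = 1 plus torsion [2], so Ȟ^1 ≅ Z ⊕ Z/2
Ȟ^2 = (0 − 0) − 0 = 0, so Ȟ^2 ≅ 0


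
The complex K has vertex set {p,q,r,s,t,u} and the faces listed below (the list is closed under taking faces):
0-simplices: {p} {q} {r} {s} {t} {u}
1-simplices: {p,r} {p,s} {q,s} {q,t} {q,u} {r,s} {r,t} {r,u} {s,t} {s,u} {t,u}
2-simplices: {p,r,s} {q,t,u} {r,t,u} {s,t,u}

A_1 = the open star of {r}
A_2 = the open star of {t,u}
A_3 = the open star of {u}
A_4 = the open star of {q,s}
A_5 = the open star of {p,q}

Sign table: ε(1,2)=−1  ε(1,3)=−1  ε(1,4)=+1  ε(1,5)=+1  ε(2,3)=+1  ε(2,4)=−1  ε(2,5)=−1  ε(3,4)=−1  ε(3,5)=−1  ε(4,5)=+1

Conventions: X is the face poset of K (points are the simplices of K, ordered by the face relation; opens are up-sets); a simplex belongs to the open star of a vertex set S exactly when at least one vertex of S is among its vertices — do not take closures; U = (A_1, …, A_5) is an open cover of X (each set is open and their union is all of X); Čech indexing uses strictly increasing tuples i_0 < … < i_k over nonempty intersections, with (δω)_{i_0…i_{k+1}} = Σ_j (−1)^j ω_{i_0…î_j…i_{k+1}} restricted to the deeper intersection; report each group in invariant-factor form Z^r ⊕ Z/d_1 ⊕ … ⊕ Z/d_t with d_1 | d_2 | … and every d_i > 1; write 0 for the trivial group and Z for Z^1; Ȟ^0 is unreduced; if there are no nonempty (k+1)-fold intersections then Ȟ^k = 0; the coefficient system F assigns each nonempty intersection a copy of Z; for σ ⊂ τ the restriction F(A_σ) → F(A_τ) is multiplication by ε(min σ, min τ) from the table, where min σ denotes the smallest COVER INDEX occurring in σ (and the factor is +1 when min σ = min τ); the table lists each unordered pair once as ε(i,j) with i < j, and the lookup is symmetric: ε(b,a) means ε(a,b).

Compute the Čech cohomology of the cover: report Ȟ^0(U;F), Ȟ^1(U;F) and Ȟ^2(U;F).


nonempty overlaps:
  A1={{r},{p,r},{r,s},{r,t},{r,u},{p,r,s},{r,t,u}} A2={{t},{u},{q,t},{q,u},{r,t},{r,u},{s,t},{s,u},{t,u},{q,t,u},{r,t,u},{s,t,u}} A3={{u},{q,u},{r,u},{s,u},{t,u},{q,t,u},{r,t,u},{s,t,u}} A4={{q},{s},{p,s},{q,s},{q,t},{q,u},{r,s},{s,t},{s,u},{p,r,s},{q,t,u},{s,t,u}} A5={{p},{q},{p,r},{p,s},{q,s},{q,t},{q,u},{p,r,s},{q,t,u}}
  A12={{r,t},{r,u},{r,t,u}} A13={{r,u},{r,t,u}} A14={{r,s},{p,r,s}} A15={{p,r},{p,r,s}} A23={{u},{q,u},{r,u},{s,u},{t,u},{q,t,u},{r,t,u},{s,t,u}} A24={{q,t},{q,u},{s,t},{s,u},{q,t,u},{s,t,u}} A25={{q,t},{q,u},{q,t,u}} A34={{q,u},{s,u},{q,t,u},{s,t,u}} A35={{q,u},{q,t,u}} A45={{q},{p,s},{q,s},{q,t},{q,u},{p,r,s},{q,t,u}}
  A123={{r,u},{r,t,u}} A145={{p,r,s}} A234={{q,u},{s,u},{q,t,u},{s,t,u}} A235={{q,u},{q,t,u}} A245={{q,t},{q,u},{q,t,u}} A345={{q,u},{q,t,u}}
  A2345={{q,u},{q,t,u}}
C dims 5,10,6,1; δ0: rk 4, SNF 1^4; δ1: rk 5, SNF 1^5; δ2: rk 1, SNF 1^1
degree 0: 5−4−0 = 1 → Ȟ^0 ≅ Z
degree 1: 10−5−4 = 1 → Ȟ^1 ≅ Z
degree 2: 6−1−5 = 0 → Ȟ^2 ≅ 0

Ȟ^0 = Z, Ȟ^1 = Z and Ȟ^2 = 0


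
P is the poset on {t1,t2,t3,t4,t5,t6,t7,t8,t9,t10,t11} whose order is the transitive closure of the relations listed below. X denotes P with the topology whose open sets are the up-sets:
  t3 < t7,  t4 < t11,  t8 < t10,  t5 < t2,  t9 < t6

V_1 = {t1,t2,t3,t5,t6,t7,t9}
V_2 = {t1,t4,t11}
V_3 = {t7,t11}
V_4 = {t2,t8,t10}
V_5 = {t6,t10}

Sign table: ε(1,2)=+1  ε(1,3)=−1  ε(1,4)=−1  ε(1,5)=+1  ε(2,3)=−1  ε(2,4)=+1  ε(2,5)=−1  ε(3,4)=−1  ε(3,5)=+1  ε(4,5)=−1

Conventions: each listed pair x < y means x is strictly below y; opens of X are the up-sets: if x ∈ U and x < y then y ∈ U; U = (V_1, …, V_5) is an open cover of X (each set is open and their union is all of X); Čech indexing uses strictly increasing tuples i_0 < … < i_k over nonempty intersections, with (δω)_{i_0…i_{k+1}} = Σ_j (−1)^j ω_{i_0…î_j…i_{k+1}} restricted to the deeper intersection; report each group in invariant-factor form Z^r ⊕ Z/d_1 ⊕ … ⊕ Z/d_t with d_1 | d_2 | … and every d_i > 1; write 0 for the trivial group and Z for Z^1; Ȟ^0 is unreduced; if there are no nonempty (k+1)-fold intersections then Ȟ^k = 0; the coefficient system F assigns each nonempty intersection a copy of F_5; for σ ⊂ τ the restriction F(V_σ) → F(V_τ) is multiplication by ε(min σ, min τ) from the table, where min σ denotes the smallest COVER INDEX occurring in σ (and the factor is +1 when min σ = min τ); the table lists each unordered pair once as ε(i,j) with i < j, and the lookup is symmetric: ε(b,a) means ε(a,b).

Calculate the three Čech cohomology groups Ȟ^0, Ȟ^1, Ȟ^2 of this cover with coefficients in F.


Ȟ^0 = Z/5; Ȟ^1 = Z/5 ⊕ Z/5; Ȟ^2 = 0

nonempty intersections:
  V12={t1} V13={t7} V14={t2} V15={t6} V23={t11} V45={t10}
C dims 5,6; δ0: rk_F5 4
Ȟ^0: (5−4)−0=1 ⇒ Z/5
Ȟ^1: (6−0)−4=2 ⇒ Z/5 ⊕ Z/5
Ȟ^2: (0−0)−0=0 ⇒ 0


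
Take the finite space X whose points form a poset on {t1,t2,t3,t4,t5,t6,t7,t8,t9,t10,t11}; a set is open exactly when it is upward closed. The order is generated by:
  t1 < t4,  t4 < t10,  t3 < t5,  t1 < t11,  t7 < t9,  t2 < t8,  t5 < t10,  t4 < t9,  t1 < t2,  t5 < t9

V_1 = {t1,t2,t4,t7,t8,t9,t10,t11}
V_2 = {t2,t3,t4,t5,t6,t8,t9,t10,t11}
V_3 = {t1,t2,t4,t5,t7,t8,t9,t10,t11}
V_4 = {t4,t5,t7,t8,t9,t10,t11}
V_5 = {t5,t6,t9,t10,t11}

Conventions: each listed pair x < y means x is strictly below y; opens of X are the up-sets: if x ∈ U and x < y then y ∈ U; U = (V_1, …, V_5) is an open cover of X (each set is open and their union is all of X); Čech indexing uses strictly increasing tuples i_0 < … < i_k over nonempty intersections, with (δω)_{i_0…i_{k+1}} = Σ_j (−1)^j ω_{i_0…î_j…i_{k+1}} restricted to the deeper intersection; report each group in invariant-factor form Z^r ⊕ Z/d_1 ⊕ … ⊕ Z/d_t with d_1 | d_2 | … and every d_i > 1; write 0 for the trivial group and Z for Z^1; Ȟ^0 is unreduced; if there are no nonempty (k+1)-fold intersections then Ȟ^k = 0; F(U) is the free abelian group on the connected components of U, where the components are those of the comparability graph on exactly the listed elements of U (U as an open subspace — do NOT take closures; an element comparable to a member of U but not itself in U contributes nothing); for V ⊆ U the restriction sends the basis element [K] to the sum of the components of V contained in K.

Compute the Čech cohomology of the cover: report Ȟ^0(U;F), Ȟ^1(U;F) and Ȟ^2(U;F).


Ȟ^0(U;F) ≅ Z^2; Ȟ^1(U;F) ≅ 0; Ȟ^2(U;F) ≅ 0

nonempty overlaps:
  V12={t2,t4,t8,t9,t10,t11} V13={t1,t2,t4,t7,t8,t9,t10,t11} V14={t4,t7,t8,t9,t10,t11} V15={t9,t10,t11} V23={t2,t4,t5,t8,t9,t10,t11} V24={t4,t5,t8,t9,t10,t11} V25={t5,t6,t9,t10,t11} V34={t4,t5,t7,t8,t9,t10,t11} V35={t5,t9,t10,t11} V45={t5,t9,t10,t11}
  V123={t2,t4,t8,t9,t10,t11} V124={t4,t8,t9,t10,t11} V125={t9,t10,t11} V134={t4,t7,t8,t9,t10,t11} V135={t9,t10,t11} V145={t9,t10,t11} V234={t4,t5,t8,t9,t10,t11} V235={t5,t9,t10,t11} V245={t5,t9,t10,t11} V345={t5,t9,t10,t11}
  V1234={t4,t8,t9,t10,t11} V1235={t9,t10,t11} V1245={t9,t10,t11} V1345={t9,t10,t11} V2345={t5,t9,t10,t11}
  V12345={t9,t10,t11}
components per intersection:
  V1: {t1,t2,t4,t7,t8,t9,t10,t11}
  V2: {t2,t8} {t3,t4,t5,t9,t10} {t6} {t11}
  V3: {t1,t2,t4,t5,t7,t8,t9,t10,t11}
  V4: {t4,t5,t7,t9,t10} {t8} {t11}
  V5: {t5,t9,t10} {t6} {t11}
  V12: {t2,t8} {t4,t9,t10} {t11}
  V13: {t1,t2,t4,t7,t8,t9,t10,t11}
  V14: {t4,t7,t9,t10} {t8} {t11}
  V15: {t9} {t10} {t11}
  V23: {t2,t8} {t4,t5,t9,t10} {t11}
  V24: {t4,t5,t9,t10} {t8} {t11}
  V25: {t5,t9,t10} {t6} {t11}
  V34: {t4,t5,t7,t9,t10} {t8} {t11}
  V35: {t5,t9,t10} {t11}
  V45: {t5,t9,t10} {t11}
  V123: {t2,t8} {t4,t9,t10} {t11}
  V124: {t4,t9,t10} {t8} {t11}
  V125: {t9} {t10} {t11}
  V134: {t4,t7,t9,t10} {t8} {t11}
  V135: {t9} {t10} {t11}
  V145: {t9} {t10} {t11}
  V234: {t4,t5,t9,t10} {t8} {t11}
  V235: {t5,t9,t10} {t11}
  V245: {t5,t9,t10} {t11}
  V345: {t5,t9,t10} {t11}
  V1234: {t4,t9,t10} {t8} {t11}
  V1235: {t9} {t10} {t11}
  V1245: {t9} {t10} {t11}
  V1345: {t9} {t10} {t11}
  V2345: {t5,t9,t10} {t11}
  V12345: {t9} {t10} {t11}
C dims 12,26,27,14; δ0: rk 10, SNF 1^10; δ1: rk 16, SNF 1^16; δ2: rk 11, SNF 1^11
degree 0: 12−10−0 = 2 → Ȟ^0 ≅ Z^2
degree 1: 26−16−10 = 0 → Ȟ^1 ≅ 0
degree 2: 27−11−16 = 0 → Ȟ^2 ≅ 0


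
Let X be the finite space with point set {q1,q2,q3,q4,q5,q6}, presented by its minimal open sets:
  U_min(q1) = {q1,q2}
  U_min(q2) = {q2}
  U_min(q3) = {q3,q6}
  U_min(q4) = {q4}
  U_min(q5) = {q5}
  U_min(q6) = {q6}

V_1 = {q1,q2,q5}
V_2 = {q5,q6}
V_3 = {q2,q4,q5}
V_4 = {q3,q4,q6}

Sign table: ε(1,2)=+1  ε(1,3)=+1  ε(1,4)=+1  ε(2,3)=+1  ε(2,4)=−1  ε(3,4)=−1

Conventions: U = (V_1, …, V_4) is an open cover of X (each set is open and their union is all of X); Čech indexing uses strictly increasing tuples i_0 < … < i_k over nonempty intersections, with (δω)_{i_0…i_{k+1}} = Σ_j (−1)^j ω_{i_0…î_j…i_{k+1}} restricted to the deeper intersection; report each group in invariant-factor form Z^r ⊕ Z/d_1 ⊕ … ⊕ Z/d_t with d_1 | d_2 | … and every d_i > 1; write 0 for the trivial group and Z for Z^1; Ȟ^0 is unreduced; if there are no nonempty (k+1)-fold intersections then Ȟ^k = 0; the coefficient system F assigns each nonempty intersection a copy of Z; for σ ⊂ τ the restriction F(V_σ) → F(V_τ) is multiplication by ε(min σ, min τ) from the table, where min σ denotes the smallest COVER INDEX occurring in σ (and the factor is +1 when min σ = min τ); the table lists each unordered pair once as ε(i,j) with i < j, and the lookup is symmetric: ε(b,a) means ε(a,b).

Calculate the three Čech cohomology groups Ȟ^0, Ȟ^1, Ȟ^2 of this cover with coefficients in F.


cover nerve:
  V12={q5} V13={q2,q5} V23={q5} V24={q6} V34={q4}
  V123={q5}
C dims 4,5,1; δ0: rk 3, SNF 1^3; δ1: rk 1, SNF 1^1
Ȟ^0: (4−3)−0=1 ⇒ Z
Ȟ^1: (5−1)−3=1 ⇒ Z
Ȟ^2: (1−0)−1=0 ⇒ 0

Ȟ^0 ≅ Z, Ȟ^1 ≅ Z and Ȟ^2 ≅ 0


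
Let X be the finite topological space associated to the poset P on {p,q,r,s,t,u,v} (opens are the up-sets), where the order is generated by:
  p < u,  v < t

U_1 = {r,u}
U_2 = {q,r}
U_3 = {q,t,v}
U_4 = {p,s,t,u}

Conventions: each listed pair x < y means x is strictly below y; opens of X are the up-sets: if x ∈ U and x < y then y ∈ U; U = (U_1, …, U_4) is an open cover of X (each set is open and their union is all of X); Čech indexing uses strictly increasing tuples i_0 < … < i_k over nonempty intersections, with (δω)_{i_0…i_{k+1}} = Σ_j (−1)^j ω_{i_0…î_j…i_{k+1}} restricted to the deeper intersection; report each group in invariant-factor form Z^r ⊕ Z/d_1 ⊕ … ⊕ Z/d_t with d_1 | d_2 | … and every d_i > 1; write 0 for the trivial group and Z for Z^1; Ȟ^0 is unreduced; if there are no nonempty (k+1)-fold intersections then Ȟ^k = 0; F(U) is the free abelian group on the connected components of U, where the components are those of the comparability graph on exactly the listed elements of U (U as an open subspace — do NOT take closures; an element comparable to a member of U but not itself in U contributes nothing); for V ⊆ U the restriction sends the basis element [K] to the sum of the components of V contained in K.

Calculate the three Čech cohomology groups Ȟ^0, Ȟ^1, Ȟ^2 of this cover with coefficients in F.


Ȟ^0 ≅ Z^5; Ȟ^1 ≅ 0; Ȟ^2 ≅ 0

intersection data:
  U12={r} U14={u} U23={q} U34={t}
components per intersection:
  U1: {r} {u}
  U2: {q} {r}
  U3: {q} {t,v}
  U4: {p,u} {s} {t}
  U12: {r}
  U14: {u}
  U23: {q}
  U34: {t}
C dims 9,4; δ0: rk 4, SNF 1^4
Ȟ^0 = (9 − 4) − 0 = 5, so Ȟ^0 ≅ Z^5
Ȟ^1 = (4 − 0) − 4 = 0, so Ȟ^1 ≅ 0
Ȟ^2 = (0 − 0) − 0 = 0, so Ȟ^2 ≅ 0


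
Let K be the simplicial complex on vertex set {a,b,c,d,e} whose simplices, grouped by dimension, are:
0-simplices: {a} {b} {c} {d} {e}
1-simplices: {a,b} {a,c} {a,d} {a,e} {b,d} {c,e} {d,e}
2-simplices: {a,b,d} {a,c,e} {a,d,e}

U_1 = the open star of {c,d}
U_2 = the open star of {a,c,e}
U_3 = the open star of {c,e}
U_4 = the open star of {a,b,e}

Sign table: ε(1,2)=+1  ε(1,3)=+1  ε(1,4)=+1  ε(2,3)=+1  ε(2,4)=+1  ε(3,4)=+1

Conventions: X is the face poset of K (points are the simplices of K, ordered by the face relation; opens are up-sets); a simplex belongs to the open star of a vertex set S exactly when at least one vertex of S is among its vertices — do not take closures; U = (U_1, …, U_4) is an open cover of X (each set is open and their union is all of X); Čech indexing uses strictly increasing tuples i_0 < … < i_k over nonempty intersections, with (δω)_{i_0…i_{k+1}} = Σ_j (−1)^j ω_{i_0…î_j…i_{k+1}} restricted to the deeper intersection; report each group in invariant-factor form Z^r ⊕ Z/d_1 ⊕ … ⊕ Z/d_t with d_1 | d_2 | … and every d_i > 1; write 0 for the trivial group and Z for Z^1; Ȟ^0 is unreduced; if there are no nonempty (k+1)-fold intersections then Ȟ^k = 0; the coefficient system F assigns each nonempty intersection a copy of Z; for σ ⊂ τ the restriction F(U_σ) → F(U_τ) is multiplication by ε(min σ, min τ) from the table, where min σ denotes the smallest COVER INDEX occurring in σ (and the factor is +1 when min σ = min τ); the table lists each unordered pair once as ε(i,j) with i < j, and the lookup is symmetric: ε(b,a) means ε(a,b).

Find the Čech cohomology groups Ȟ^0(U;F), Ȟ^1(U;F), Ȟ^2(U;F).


Ȟ^0(U;F) ≅ Z, Ȟ^1(U;F) ≅ 0, Ȟ^2(U;F) ≅ 0

intersection data:
  U1={{c},{d},{a,c},{a,d},{b,d},{c,e},{d,e},{a,b,d},{a,c,e},{a,d,e}} U2={{a},{c},{e},{a,b},{a,c},{a,d},{a,e},{c,e},{d,e},{a,b,d},{a,c,e},{a,d,e}} U3={{c},{e},{a,c},{a,e},{c,e},{d,e},{a,c,e},{a,d,e}} U4={{a},{b},{e},{a,b},{a,c},{a,d},{a,e},{b,d},{c,e},{d,e},{a,b,d},{a,c,e},{a,d,e}}
  U12={{c},{a,c},{a,d},{c,e},{d,e},{a,b,d},{a,c,e},{a,d,e}} U13={{c},{a,c},{c,e},{d,e},{a,c,e},{a,d,e}} U14={{a,c},{a,d},{b,d},{c,e},{d,e},{a,b,d},{a,c,e},{a,d,e}} U23={{c},{e},{a,c},{a,e},{c,e},{d,e},{a,c,e},{a,d,e}} U24={{a},{e},{a,b},{a,c},{a,d},{a,e},{c,e},{d,e},{a,b,d},{a,c,e},{a,d,e}} U34={{e},{a,c},{a,e},{c,e},{d,e},{a,c,e},{a,d,e}}
  U123={{c},{a,c},{c,e},{d,e},{a,c,e},{a,d,e}} U124={{a,c},{a,d},{c,e},{d,e},{a,b,d},{a,c,e},{a,d,e}} U134={{a,c},{c,e},{d,e},{a,c,e},{a,d,e}} U234={{e},{a,c},{a,e},{c,e},{d,e},{a,c,e},{a,d,e}}
  U1234={{a,c},{c,e},{d,e},{a,c,e},{a,d,e}}
C dims 4,6,4,1; δ0: rk 3, SNF 1^3; δ1: rk 3, SNF 1^3; δ2: rk 1, SNF 1^1
Ȟ^0 = (4 − 3) − 0 = 1, so Ȟ^0 ≅ Z
Ȟ^1 = (6 − 3) − 3 = 0, so Ȟ^1 ≅ 0
Ȟ^2 = (4 − 1) − 3 = 0, so Ȟ^2 ≅ 0


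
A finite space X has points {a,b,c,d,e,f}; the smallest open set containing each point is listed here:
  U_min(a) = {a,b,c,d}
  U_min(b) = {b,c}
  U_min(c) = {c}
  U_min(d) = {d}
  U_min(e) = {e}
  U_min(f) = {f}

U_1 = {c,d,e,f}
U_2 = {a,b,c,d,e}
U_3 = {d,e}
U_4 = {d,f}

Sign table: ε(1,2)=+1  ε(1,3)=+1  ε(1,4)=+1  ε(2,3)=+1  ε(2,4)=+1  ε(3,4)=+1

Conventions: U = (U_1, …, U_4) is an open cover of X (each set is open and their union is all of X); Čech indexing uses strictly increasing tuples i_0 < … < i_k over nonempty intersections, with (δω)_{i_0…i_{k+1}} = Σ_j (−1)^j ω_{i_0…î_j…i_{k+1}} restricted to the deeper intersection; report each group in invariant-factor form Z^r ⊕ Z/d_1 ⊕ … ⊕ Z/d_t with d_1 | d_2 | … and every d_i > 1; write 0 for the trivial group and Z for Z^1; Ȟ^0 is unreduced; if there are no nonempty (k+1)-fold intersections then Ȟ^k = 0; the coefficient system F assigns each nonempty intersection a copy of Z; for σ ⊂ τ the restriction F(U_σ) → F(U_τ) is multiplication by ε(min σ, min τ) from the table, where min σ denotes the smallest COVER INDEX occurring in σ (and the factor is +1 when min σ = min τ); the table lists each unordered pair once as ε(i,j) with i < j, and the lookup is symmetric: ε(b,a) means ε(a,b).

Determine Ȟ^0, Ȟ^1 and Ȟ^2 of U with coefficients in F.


intersection data:
  U12={c,d,e} U13={d,e} U14={d,f} U23={d,e} U24={d} U34={d}
  U123={d,e} U124={d} U134={d} U234={d}
  U1234={d}
C dims 4,6,4,1; δ0: rk 3, SNF 1^3; δ1: rk 3, SNF 1^3; δ2: rk 1, SNF 1^1
Ȟ^0 = (4 − 3) − 0 = 1, so Ȟ^0 ≅ Z
Ȟ^1 = (6 − 3) − 3 = 0, so Ȟ^1 ≅ 0
Ȟ^2 = (4 − 1) − 3 = 0, so Ȟ^2 ≅ 0

Ȟ^0 = Z,  Ȟ^1 = 0,  Ȟ^2 = 0


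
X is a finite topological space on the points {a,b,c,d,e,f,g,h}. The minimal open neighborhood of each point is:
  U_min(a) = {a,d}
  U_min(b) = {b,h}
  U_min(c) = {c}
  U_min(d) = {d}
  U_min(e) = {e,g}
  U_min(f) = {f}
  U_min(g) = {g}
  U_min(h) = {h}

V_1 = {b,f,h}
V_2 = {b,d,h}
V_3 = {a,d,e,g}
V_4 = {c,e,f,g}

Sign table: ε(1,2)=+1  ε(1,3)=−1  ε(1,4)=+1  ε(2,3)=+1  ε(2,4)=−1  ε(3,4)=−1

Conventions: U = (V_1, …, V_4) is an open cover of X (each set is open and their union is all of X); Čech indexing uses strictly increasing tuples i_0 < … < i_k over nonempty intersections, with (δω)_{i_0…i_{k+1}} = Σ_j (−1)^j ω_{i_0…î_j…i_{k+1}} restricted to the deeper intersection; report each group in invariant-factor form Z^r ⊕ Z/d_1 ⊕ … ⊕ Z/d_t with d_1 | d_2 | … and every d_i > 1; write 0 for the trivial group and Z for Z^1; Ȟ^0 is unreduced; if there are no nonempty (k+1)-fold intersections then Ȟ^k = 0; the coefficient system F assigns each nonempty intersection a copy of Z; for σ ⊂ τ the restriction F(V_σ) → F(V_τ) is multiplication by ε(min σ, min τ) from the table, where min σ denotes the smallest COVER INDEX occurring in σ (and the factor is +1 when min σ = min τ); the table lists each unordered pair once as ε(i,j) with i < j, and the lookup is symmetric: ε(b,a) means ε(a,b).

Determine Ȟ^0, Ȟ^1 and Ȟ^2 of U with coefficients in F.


Ȟ^0 = 0, Ȟ^1 = Z/2, Ȟ^2 = 0

nonempty overlaps:
  V12={b,h} V14={f} V23={d} V34={e,g}
C dims 4,4; δ0: rk 4, SNF 1^3·2
degree 0: 4−4−0 = 0 → Ȟ^0 ≅ 0
degree 1: 4−0−4 = 0 plus torsion [2] → Ȟ^1 ≅ Z/2
degree 2: 0−0−0 = 0 → Ȟ^2 ≅ 0
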